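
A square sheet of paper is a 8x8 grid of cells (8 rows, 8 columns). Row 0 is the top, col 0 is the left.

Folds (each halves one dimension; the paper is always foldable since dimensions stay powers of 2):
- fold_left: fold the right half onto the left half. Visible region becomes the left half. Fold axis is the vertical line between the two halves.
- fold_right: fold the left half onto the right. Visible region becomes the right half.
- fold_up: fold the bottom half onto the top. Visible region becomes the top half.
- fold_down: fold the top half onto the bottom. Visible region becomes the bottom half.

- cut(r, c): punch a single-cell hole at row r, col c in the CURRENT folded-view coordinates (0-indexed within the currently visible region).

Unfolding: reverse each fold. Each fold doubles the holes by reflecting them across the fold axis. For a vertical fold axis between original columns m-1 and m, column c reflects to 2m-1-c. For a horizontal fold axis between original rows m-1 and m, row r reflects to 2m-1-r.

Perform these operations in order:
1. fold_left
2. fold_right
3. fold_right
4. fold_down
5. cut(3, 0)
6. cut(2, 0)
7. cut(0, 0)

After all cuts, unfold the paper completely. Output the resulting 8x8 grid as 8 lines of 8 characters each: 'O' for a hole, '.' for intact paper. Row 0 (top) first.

Answer: OOOOOOOO
OOOOOOOO
........
OOOOOOOO
OOOOOOOO
........
OOOOOOOO
OOOOOOOO

Derivation:
Op 1 fold_left: fold axis v@4; visible region now rows[0,8) x cols[0,4) = 8x4
Op 2 fold_right: fold axis v@2; visible region now rows[0,8) x cols[2,4) = 8x2
Op 3 fold_right: fold axis v@3; visible region now rows[0,8) x cols[3,4) = 8x1
Op 4 fold_down: fold axis h@4; visible region now rows[4,8) x cols[3,4) = 4x1
Op 5 cut(3, 0): punch at orig (7,3); cuts so far [(7, 3)]; region rows[4,8) x cols[3,4) = 4x1
Op 6 cut(2, 0): punch at orig (6,3); cuts so far [(6, 3), (7, 3)]; region rows[4,8) x cols[3,4) = 4x1
Op 7 cut(0, 0): punch at orig (4,3); cuts so far [(4, 3), (6, 3), (7, 3)]; region rows[4,8) x cols[3,4) = 4x1
Unfold 1 (reflect across h@4): 6 holes -> [(0, 3), (1, 3), (3, 3), (4, 3), (6, 3), (7, 3)]
Unfold 2 (reflect across v@3): 12 holes -> [(0, 2), (0, 3), (1, 2), (1, 3), (3, 2), (3, 3), (4, 2), (4, 3), (6, 2), (6, 3), (7, 2), (7, 3)]
Unfold 3 (reflect across v@2): 24 holes -> [(0, 0), (0, 1), (0, 2), (0, 3), (1, 0), (1, 1), (1, 2), (1, 3), (3, 0), (3, 1), (3, 2), (3, 3), (4, 0), (4, 1), (4, 2), (4, 3), (6, 0), (6, 1), (6, 2), (6, 3), (7, 0), (7, 1), (7, 2), (7, 3)]
Unfold 4 (reflect across v@4): 48 holes -> [(0, 0), (0, 1), (0, 2), (0, 3), (0, 4), (0, 5), (0, 6), (0, 7), (1, 0), (1, 1), (1, 2), (1, 3), (1, 4), (1, 5), (1, 6), (1, 7), (3, 0), (3, 1), (3, 2), (3, 3), (3, 4), (3, 5), (3, 6), (3, 7), (4, 0), (4, 1), (4, 2), (4, 3), (4, 4), (4, 5), (4, 6), (4, 7), (6, 0), (6, 1), (6, 2), (6, 3), (6, 4), (6, 5), (6, 6), (6, 7), (7, 0), (7, 1), (7, 2), (7, 3), (7, 4), (7, 5), (7, 6), (7, 7)]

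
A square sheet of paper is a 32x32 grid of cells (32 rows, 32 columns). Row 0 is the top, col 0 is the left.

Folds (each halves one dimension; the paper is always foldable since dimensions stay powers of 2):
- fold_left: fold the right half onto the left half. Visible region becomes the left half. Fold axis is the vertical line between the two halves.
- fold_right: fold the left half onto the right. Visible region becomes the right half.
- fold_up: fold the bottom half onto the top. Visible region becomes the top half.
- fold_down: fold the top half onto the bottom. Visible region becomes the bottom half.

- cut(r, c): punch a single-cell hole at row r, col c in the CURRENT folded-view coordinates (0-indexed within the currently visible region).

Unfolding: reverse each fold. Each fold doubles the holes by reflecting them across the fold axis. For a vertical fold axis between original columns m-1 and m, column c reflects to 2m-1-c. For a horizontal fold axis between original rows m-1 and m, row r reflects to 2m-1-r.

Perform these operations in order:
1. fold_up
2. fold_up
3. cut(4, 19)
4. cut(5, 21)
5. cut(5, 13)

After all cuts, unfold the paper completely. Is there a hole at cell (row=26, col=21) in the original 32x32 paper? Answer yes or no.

Op 1 fold_up: fold axis h@16; visible region now rows[0,16) x cols[0,32) = 16x32
Op 2 fold_up: fold axis h@8; visible region now rows[0,8) x cols[0,32) = 8x32
Op 3 cut(4, 19): punch at orig (4,19); cuts so far [(4, 19)]; region rows[0,8) x cols[0,32) = 8x32
Op 4 cut(5, 21): punch at orig (5,21); cuts so far [(4, 19), (5, 21)]; region rows[0,8) x cols[0,32) = 8x32
Op 5 cut(5, 13): punch at orig (5,13); cuts so far [(4, 19), (5, 13), (5, 21)]; region rows[0,8) x cols[0,32) = 8x32
Unfold 1 (reflect across h@8): 6 holes -> [(4, 19), (5, 13), (5, 21), (10, 13), (10, 21), (11, 19)]
Unfold 2 (reflect across h@16): 12 holes -> [(4, 19), (5, 13), (5, 21), (10, 13), (10, 21), (11, 19), (20, 19), (21, 13), (21, 21), (26, 13), (26, 21), (27, 19)]
Holes: [(4, 19), (5, 13), (5, 21), (10, 13), (10, 21), (11, 19), (20, 19), (21, 13), (21, 21), (26, 13), (26, 21), (27, 19)]

Answer: yes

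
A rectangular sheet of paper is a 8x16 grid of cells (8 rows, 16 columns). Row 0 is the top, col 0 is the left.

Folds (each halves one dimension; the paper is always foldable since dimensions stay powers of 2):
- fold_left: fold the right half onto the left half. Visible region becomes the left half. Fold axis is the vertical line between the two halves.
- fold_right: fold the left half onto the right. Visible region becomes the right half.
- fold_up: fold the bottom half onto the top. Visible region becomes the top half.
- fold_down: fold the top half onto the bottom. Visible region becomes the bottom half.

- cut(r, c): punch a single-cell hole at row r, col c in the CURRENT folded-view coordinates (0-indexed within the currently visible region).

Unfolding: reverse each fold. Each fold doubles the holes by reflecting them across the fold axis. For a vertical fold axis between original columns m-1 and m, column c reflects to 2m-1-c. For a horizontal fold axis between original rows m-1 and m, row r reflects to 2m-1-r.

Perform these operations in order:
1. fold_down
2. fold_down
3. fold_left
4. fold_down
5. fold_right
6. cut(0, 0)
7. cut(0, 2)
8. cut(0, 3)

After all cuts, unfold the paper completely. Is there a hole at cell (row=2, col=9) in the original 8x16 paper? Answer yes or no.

Op 1 fold_down: fold axis h@4; visible region now rows[4,8) x cols[0,16) = 4x16
Op 2 fold_down: fold axis h@6; visible region now rows[6,8) x cols[0,16) = 2x16
Op 3 fold_left: fold axis v@8; visible region now rows[6,8) x cols[0,8) = 2x8
Op 4 fold_down: fold axis h@7; visible region now rows[7,8) x cols[0,8) = 1x8
Op 5 fold_right: fold axis v@4; visible region now rows[7,8) x cols[4,8) = 1x4
Op 6 cut(0, 0): punch at orig (7,4); cuts so far [(7, 4)]; region rows[7,8) x cols[4,8) = 1x4
Op 7 cut(0, 2): punch at orig (7,6); cuts so far [(7, 4), (7, 6)]; region rows[7,8) x cols[4,8) = 1x4
Op 8 cut(0, 3): punch at orig (7,7); cuts so far [(7, 4), (7, 6), (7, 7)]; region rows[7,8) x cols[4,8) = 1x4
Unfold 1 (reflect across v@4): 6 holes -> [(7, 0), (7, 1), (7, 3), (7, 4), (7, 6), (7, 7)]
Unfold 2 (reflect across h@7): 12 holes -> [(6, 0), (6, 1), (6, 3), (6, 4), (6, 6), (6, 7), (7, 0), (7, 1), (7, 3), (7, 4), (7, 6), (7, 7)]
Unfold 3 (reflect across v@8): 24 holes -> [(6, 0), (6, 1), (6, 3), (6, 4), (6, 6), (6, 7), (6, 8), (6, 9), (6, 11), (6, 12), (6, 14), (6, 15), (7, 0), (7, 1), (7, 3), (7, 4), (7, 6), (7, 7), (7, 8), (7, 9), (7, 11), (7, 12), (7, 14), (7, 15)]
Unfold 4 (reflect across h@6): 48 holes -> [(4, 0), (4, 1), (4, 3), (4, 4), (4, 6), (4, 7), (4, 8), (4, 9), (4, 11), (4, 12), (4, 14), (4, 15), (5, 0), (5, 1), (5, 3), (5, 4), (5, 6), (5, 7), (5, 8), (5, 9), (5, 11), (5, 12), (5, 14), (5, 15), (6, 0), (6, 1), (6, 3), (6, 4), (6, 6), (6, 7), (6, 8), (6, 9), (6, 11), (6, 12), (6, 14), (6, 15), (7, 0), (7, 1), (7, 3), (7, 4), (7, 6), (7, 7), (7, 8), (7, 9), (7, 11), (7, 12), (7, 14), (7, 15)]
Unfold 5 (reflect across h@4): 96 holes -> [(0, 0), (0, 1), (0, 3), (0, 4), (0, 6), (0, 7), (0, 8), (0, 9), (0, 11), (0, 12), (0, 14), (0, 15), (1, 0), (1, 1), (1, 3), (1, 4), (1, 6), (1, 7), (1, 8), (1, 9), (1, 11), (1, 12), (1, 14), (1, 15), (2, 0), (2, 1), (2, 3), (2, 4), (2, 6), (2, 7), (2, 8), (2, 9), (2, 11), (2, 12), (2, 14), (2, 15), (3, 0), (3, 1), (3, 3), (3, 4), (3, 6), (3, 7), (3, 8), (3, 9), (3, 11), (3, 12), (3, 14), (3, 15), (4, 0), (4, 1), (4, 3), (4, 4), (4, 6), (4, 7), (4, 8), (4, 9), (4, 11), (4, 12), (4, 14), (4, 15), (5, 0), (5, 1), (5, 3), (5, 4), (5, 6), (5, 7), (5, 8), (5, 9), (5, 11), (5, 12), (5, 14), (5, 15), (6, 0), (6, 1), (6, 3), (6, 4), (6, 6), (6, 7), (6, 8), (6, 9), (6, 11), (6, 12), (6, 14), (6, 15), (7, 0), (7, 1), (7, 3), (7, 4), (7, 6), (7, 7), (7, 8), (7, 9), (7, 11), (7, 12), (7, 14), (7, 15)]
Holes: [(0, 0), (0, 1), (0, 3), (0, 4), (0, 6), (0, 7), (0, 8), (0, 9), (0, 11), (0, 12), (0, 14), (0, 15), (1, 0), (1, 1), (1, 3), (1, 4), (1, 6), (1, 7), (1, 8), (1, 9), (1, 11), (1, 12), (1, 14), (1, 15), (2, 0), (2, 1), (2, 3), (2, 4), (2, 6), (2, 7), (2, 8), (2, 9), (2, 11), (2, 12), (2, 14), (2, 15), (3, 0), (3, 1), (3, 3), (3, 4), (3, 6), (3, 7), (3, 8), (3, 9), (3, 11), (3, 12), (3, 14), (3, 15), (4, 0), (4, 1), (4, 3), (4, 4), (4, 6), (4, 7), (4, 8), (4, 9), (4, 11), (4, 12), (4, 14), (4, 15), (5, 0), (5, 1), (5, 3), (5, 4), (5, 6), (5, 7), (5, 8), (5, 9), (5, 11), (5, 12), (5, 14), (5, 15), (6, 0), (6, 1), (6, 3), (6, 4), (6, 6), (6, 7), (6, 8), (6, 9), (6, 11), (6, 12), (6, 14), (6, 15), (7, 0), (7, 1), (7, 3), (7, 4), (7, 6), (7, 7), (7, 8), (7, 9), (7, 11), (7, 12), (7, 14), (7, 15)]

Answer: yes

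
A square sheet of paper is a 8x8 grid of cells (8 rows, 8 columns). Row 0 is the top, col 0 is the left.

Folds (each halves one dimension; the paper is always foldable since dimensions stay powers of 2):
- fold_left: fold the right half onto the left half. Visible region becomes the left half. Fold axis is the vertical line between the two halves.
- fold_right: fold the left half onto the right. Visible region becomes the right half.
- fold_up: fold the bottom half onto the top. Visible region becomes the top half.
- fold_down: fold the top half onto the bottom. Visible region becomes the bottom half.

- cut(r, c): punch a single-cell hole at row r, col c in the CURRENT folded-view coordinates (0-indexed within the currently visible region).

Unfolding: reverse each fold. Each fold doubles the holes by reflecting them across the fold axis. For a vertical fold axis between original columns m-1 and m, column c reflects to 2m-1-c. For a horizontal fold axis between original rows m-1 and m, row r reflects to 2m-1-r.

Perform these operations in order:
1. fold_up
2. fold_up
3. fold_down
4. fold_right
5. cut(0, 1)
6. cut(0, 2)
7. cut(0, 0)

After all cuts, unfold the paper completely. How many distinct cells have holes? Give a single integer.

Op 1 fold_up: fold axis h@4; visible region now rows[0,4) x cols[0,8) = 4x8
Op 2 fold_up: fold axis h@2; visible region now rows[0,2) x cols[0,8) = 2x8
Op 3 fold_down: fold axis h@1; visible region now rows[1,2) x cols[0,8) = 1x8
Op 4 fold_right: fold axis v@4; visible region now rows[1,2) x cols[4,8) = 1x4
Op 5 cut(0, 1): punch at orig (1,5); cuts so far [(1, 5)]; region rows[1,2) x cols[4,8) = 1x4
Op 6 cut(0, 2): punch at orig (1,6); cuts so far [(1, 5), (1, 6)]; region rows[1,2) x cols[4,8) = 1x4
Op 7 cut(0, 0): punch at orig (1,4); cuts so far [(1, 4), (1, 5), (1, 6)]; region rows[1,2) x cols[4,8) = 1x4
Unfold 1 (reflect across v@4): 6 holes -> [(1, 1), (1, 2), (1, 3), (1, 4), (1, 5), (1, 6)]
Unfold 2 (reflect across h@1): 12 holes -> [(0, 1), (0, 2), (0, 3), (0, 4), (0, 5), (0, 6), (1, 1), (1, 2), (1, 3), (1, 4), (1, 5), (1, 6)]
Unfold 3 (reflect across h@2): 24 holes -> [(0, 1), (0, 2), (0, 3), (0, 4), (0, 5), (0, 6), (1, 1), (1, 2), (1, 3), (1, 4), (1, 5), (1, 6), (2, 1), (2, 2), (2, 3), (2, 4), (2, 5), (2, 6), (3, 1), (3, 2), (3, 3), (3, 4), (3, 5), (3, 6)]
Unfold 4 (reflect across h@4): 48 holes -> [(0, 1), (0, 2), (0, 3), (0, 4), (0, 5), (0, 6), (1, 1), (1, 2), (1, 3), (1, 4), (1, 5), (1, 6), (2, 1), (2, 2), (2, 3), (2, 4), (2, 5), (2, 6), (3, 1), (3, 2), (3, 3), (3, 4), (3, 5), (3, 6), (4, 1), (4, 2), (4, 3), (4, 4), (4, 5), (4, 6), (5, 1), (5, 2), (5, 3), (5, 4), (5, 5), (5, 6), (6, 1), (6, 2), (6, 3), (6, 4), (6, 5), (6, 6), (7, 1), (7, 2), (7, 3), (7, 4), (7, 5), (7, 6)]

Answer: 48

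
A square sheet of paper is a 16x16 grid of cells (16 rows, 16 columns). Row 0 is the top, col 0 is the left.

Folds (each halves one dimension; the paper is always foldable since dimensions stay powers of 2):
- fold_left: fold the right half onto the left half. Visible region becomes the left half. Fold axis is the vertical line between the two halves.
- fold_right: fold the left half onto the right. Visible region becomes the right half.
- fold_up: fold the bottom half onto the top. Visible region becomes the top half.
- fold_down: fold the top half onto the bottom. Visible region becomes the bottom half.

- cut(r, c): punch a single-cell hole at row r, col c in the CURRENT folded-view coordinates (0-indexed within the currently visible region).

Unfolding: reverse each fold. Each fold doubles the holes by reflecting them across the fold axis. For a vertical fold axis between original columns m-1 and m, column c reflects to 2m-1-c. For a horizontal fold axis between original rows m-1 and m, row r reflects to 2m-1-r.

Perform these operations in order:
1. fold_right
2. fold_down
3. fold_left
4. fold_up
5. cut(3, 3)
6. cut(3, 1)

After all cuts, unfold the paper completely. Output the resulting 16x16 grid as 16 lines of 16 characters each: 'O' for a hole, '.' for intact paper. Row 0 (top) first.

Answer: ................
................
................
.O.OO.O..O.OO.O.
.O.OO.O..O.OO.O.
................
................
................
................
................
................
.O.OO.O..O.OO.O.
.O.OO.O..O.OO.O.
................
................
................

Derivation:
Op 1 fold_right: fold axis v@8; visible region now rows[0,16) x cols[8,16) = 16x8
Op 2 fold_down: fold axis h@8; visible region now rows[8,16) x cols[8,16) = 8x8
Op 3 fold_left: fold axis v@12; visible region now rows[8,16) x cols[8,12) = 8x4
Op 4 fold_up: fold axis h@12; visible region now rows[8,12) x cols[8,12) = 4x4
Op 5 cut(3, 3): punch at orig (11,11); cuts so far [(11, 11)]; region rows[8,12) x cols[8,12) = 4x4
Op 6 cut(3, 1): punch at orig (11,9); cuts so far [(11, 9), (11, 11)]; region rows[8,12) x cols[8,12) = 4x4
Unfold 1 (reflect across h@12): 4 holes -> [(11, 9), (11, 11), (12, 9), (12, 11)]
Unfold 2 (reflect across v@12): 8 holes -> [(11, 9), (11, 11), (11, 12), (11, 14), (12, 9), (12, 11), (12, 12), (12, 14)]
Unfold 3 (reflect across h@8): 16 holes -> [(3, 9), (3, 11), (3, 12), (3, 14), (4, 9), (4, 11), (4, 12), (4, 14), (11, 9), (11, 11), (11, 12), (11, 14), (12, 9), (12, 11), (12, 12), (12, 14)]
Unfold 4 (reflect across v@8): 32 holes -> [(3, 1), (3, 3), (3, 4), (3, 6), (3, 9), (3, 11), (3, 12), (3, 14), (4, 1), (4, 3), (4, 4), (4, 6), (4, 9), (4, 11), (4, 12), (4, 14), (11, 1), (11, 3), (11, 4), (11, 6), (11, 9), (11, 11), (11, 12), (11, 14), (12, 1), (12, 3), (12, 4), (12, 6), (12, 9), (12, 11), (12, 12), (12, 14)]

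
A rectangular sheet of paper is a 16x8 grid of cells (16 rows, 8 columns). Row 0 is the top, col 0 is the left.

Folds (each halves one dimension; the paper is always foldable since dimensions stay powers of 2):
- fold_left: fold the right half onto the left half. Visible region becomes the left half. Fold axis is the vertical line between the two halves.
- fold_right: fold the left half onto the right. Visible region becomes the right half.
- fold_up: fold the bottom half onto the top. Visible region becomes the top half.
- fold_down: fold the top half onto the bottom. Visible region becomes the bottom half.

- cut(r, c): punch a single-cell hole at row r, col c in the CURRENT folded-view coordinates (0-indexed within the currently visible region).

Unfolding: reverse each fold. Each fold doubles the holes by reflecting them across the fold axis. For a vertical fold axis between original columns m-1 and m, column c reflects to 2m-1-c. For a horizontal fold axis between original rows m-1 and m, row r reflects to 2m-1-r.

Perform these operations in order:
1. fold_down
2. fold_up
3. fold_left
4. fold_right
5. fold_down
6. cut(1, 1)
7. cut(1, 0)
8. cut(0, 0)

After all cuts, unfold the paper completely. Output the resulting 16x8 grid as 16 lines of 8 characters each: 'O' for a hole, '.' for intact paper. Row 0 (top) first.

Answer: OOOOOOOO
.OO..OO.
.OO..OO.
OOOOOOOO
OOOOOOOO
.OO..OO.
.OO..OO.
OOOOOOOO
OOOOOOOO
.OO..OO.
.OO..OO.
OOOOOOOO
OOOOOOOO
.OO..OO.
.OO..OO.
OOOOOOOO

Derivation:
Op 1 fold_down: fold axis h@8; visible region now rows[8,16) x cols[0,8) = 8x8
Op 2 fold_up: fold axis h@12; visible region now rows[8,12) x cols[0,8) = 4x8
Op 3 fold_left: fold axis v@4; visible region now rows[8,12) x cols[0,4) = 4x4
Op 4 fold_right: fold axis v@2; visible region now rows[8,12) x cols[2,4) = 4x2
Op 5 fold_down: fold axis h@10; visible region now rows[10,12) x cols[2,4) = 2x2
Op 6 cut(1, 1): punch at orig (11,3); cuts so far [(11, 3)]; region rows[10,12) x cols[2,4) = 2x2
Op 7 cut(1, 0): punch at orig (11,2); cuts so far [(11, 2), (11, 3)]; region rows[10,12) x cols[2,4) = 2x2
Op 8 cut(0, 0): punch at orig (10,2); cuts so far [(10, 2), (11, 2), (11, 3)]; region rows[10,12) x cols[2,4) = 2x2
Unfold 1 (reflect across h@10): 6 holes -> [(8, 2), (8, 3), (9, 2), (10, 2), (11, 2), (11, 3)]
Unfold 2 (reflect across v@2): 12 holes -> [(8, 0), (8, 1), (8, 2), (8, 3), (9, 1), (9, 2), (10, 1), (10, 2), (11, 0), (11, 1), (11, 2), (11, 3)]
Unfold 3 (reflect across v@4): 24 holes -> [(8, 0), (8, 1), (8, 2), (8, 3), (8, 4), (8, 5), (8, 6), (8, 7), (9, 1), (9, 2), (9, 5), (9, 6), (10, 1), (10, 2), (10, 5), (10, 6), (11, 0), (11, 1), (11, 2), (11, 3), (11, 4), (11, 5), (11, 6), (11, 7)]
Unfold 4 (reflect across h@12): 48 holes -> [(8, 0), (8, 1), (8, 2), (8, 3), (8, 4), (8, 5), (8, 6), (8, 7), (9, 1), (9, 2), (9, 5), (9, 6), (10, 1), (10, 2), (10, 5), (10, 6), (11, 0), (11, 1), (11, 2), (11, 3), (11, 4), (11, 5), (11, 6), (11, 7), (12, 0), (12, 1), (12, 2), (12, 3), (12, 4), (12, 5), (12, 6), (12, 7), (13, 1), (13, 2), (13, 5), (13, 6), (14, 1), (14, 2), (14, 5), (14, 6), (15, 0), (15, 1), (15, 2), (15, 3), (15, 4), (15, 5), (15, 6), (15, 7)]
Unfold 5 (reflect across h@8): 96 holes -> [(0, 0), (0, 1), (0, 2), (0, 3), (0, 4), (0, 5), (0, 6), (0, 7), (1, 1), (1, 2), (1, 5), (1, 6), (2, 1), (2, 2), (2, 5), (2, 6), (3, 0), (3, 1), (3, 2), (3, 3), (3, 4), (3, 5), (3, 6), (3, 7), (4, 0), (4, 1), (4, 2), (4, 3), (4, 4), (4, 5), (4, 6), (4, 7), (5, 1), (5, 2), (5, 5), (5, 6), (6, 1), (6, 2), (6, 5), (6, 6), (7, 0), (7, 1), (7, 2), (7, 3), (7, 4), (7, 5), (7, 6), (7, 7), (8, 0), (8, 1), (8, 2), (8, 3), (8, 4), (8, 5), (8, 6), (8, 7), (9, 1), (9, 2), (9, 5), (9, 6), (10, 1), (10, 2), (10, 5), (10, 6), (11, 0), (11, 1), (11, 2), (11, 3), (11, 4), (11, 5), (11, 6), (11, 7), (12, 0), (12, 1), (12, 2), (12, 3), (12, 4), (12, 5), (12, 6), (12, 7), (13, 1), (13, 2), (13, 5), (13, 6), (14, 1), (14, 2), (14, 5), (14, 6), (15, 0), (15, 1), (15, 2), (15, 3), (15, 4), (15, 5), (15, 6), (15, 7)]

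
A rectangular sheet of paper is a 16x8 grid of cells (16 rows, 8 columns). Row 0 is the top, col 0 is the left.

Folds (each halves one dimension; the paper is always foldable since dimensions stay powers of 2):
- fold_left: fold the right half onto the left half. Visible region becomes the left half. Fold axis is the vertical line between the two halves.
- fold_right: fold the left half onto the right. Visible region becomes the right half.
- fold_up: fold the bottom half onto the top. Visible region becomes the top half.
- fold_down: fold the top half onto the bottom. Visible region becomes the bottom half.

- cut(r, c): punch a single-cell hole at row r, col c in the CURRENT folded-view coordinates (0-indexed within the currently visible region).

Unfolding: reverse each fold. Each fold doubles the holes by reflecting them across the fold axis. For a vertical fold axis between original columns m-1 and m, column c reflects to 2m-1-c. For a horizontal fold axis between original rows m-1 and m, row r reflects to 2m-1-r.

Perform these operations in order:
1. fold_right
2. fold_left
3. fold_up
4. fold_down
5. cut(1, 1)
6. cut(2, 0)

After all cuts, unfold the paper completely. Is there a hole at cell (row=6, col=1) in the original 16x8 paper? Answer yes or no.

Answer: no

Derivation:
Op 1 fold_right: fold axis v@4; visible region now rows[0,16) x cols[4,8) = 16x4
Op 2 fold_left: fold axis v@6; visible region now rows[0,16) x cols[4,6) = 16x2
Op 3 fold_up: fold axis h@8; visible region now rows[0,8) x cols[4,6) = 8x2
Op 4 fold_down: fold axis h@4; visible region now rows[4,8) x cols[4,6) = 4x2
Op 5 cut(1, 1): punch at orig (5,5); cuts so far [(5, 5)]; region rows[4,8) x cols[4,6) = 4x2
Op 6 cut(2, 0): punch at orig (6,4); cuts so far [(5, 5), (6, 4)]; region rows[4,8) x cols[4,6) = 4x2
Unfold 1 (reflect across h@4): 4 holes -> [(1, 4), (2, 5), (5, 5), (6, 4)]
Unfold 2 (reflect across h@8): 8 holes -> [(1, 4), (2, 5), (5, 5), (6, 4), (9, 4), (10, 5), (13, 5), (14, 4)]
Unfold 3 (reflect across v@6): 16 holes -> [(1, 4), (1, 7), (2, 5), (2, 6), (5, 5), (5, 6), (6, 4), (6, 7), (9, 4), (9, 7), (10, 5), (10, 6), (13, 5), (13, 6), (14, 4), (14, 7)]
Unfold 4 (reflect across v@4): 32 holes -> [(1, 0), (1, 3), (1, 4), (1, 7), (2, 1), (2, 2), (2, 5), (2, 6), (5, 1), (5, 2), (5, 5), (5, 6), (6, 0), (6, 3), (6, 4), (6, 7), (9, 0), (9, 3), (9, 4), (9, 7), (10, 1), (10, 2), (10, 5), (10, 6), (13, 1), (13, 2), (13, 5), (13, 6), (14, 0), (14, 3), (14, 4), (14, 7)]
Holes: [(1, 0), (1, 3), (1, 4), (1, 7), (2, 1), (2, 2), (2, 5), (2, 6), (5, 1), (5, 2), (5, 5), (5, 6), (6, 0), (6, 3), (6, 4), (6, 7), (9, 0), (9, 3), (9, 4), (9, 7), (10, 1), (10, 2), (10, 5), (10, 6), (13, 1), (13, 2), (13, 5), (13, 6), (14, 0), (14, 3), (14, 4), (14, 7)]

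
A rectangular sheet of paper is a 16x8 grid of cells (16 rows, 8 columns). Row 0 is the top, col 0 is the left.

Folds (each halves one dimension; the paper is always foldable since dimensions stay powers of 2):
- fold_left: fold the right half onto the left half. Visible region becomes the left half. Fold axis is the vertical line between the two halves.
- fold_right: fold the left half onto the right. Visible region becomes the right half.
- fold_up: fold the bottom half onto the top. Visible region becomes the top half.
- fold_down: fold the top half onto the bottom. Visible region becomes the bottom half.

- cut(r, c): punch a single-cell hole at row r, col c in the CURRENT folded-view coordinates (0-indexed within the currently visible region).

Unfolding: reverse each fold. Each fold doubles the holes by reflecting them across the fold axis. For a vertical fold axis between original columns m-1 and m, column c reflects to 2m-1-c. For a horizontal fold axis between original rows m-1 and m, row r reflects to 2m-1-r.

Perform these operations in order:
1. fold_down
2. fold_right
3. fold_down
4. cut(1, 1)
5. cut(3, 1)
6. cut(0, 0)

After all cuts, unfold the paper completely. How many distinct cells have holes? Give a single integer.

Answer: 24

Derivation:
Op 1 fold_down: fold axis h@8; visible region now rows[8,16) x cols[0,8) = 8x8
Op 2 fold_right: fold axis v@4; visible region now rows[8,16) x cols[4,8) = 8x4
Op 3 fold_down: fold axis h@12; visible region now rows[12,16) x cols[4,8) = 4x4
Op 4 cut(1, 1): punch at orig (13,5); cuts so far [(13, 5)]; region rows[12,16) x cols[4,8) = 4x4
Op 5 cut(3, 1): punch at orig (15,5); cuts so far [(13, 5), (15, 5)]; region rows[12,16) x cols[4,8) = 4x4
Op 6 cut(0, 0): punch at orig (12,4); cuts so far [(12, 4), (13, 5), (15, 5)]; region rows[12,16) x cols[4,8) = 4x4
Unfold 1 (reflect across h@12): 6 holes -> [(8, 5), (10, 5), (11, 4), (12, 4), (13, 5), (15, 5)]
Unfold 2 (reflect across v@4): 12 holes -> [(8, 2), (8, 5), (10, 2), (10, 5), (11, 3), (11, 4), (12, 3), (12, 4), (13, 2), (13, 5), (15, 2), (15, 5)]
Unfold 3 (reflect across h@8): 24 holes -> [(0, 2), (0, 5), (2, 2), (2, 5), (3, 3), (3, 4), (4, 3), (4, 4), (5, 2), (5, 5), (7, 2), (7, 5), (8, 2), (8, 5), (10, 2), (10, 5), (11, 3), (11, 4), (12, 3), (12, 4), (13, 2), (13, 5), (15, 2), (15, 5)]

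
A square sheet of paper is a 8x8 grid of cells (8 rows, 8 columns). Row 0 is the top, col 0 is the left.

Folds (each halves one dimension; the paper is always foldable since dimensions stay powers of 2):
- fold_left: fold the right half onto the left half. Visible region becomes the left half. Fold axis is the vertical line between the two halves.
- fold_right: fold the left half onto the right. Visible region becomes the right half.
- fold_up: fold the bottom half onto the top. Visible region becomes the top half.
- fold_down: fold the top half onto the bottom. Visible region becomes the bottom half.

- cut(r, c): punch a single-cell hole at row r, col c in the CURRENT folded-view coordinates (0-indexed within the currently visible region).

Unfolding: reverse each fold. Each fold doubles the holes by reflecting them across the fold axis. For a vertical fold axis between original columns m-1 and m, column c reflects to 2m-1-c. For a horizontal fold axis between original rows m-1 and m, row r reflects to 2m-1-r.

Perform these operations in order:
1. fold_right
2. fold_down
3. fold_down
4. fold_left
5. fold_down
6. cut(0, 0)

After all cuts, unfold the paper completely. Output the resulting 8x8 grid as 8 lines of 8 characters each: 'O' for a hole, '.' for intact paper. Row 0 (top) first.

Answer: O..OO..O
O..OO..O
O..OO..O
O..OO..O
O..OO..O
O..OO..O
O..OO..O
O..OO..O

Derivation:
Op 1 fold_right: fold axis v@4; visible region now rows[0,8) x cols[4,8) = 8x4
Op 2 fold_down: fold axis h@4; visible region now rows[4,8) x cols[4,8) = 4x4
Op 3 fold_down: fold axis h@6; visible region now rows[6,8) x cols[4,8) = 2x4
Op 4 fold_left: fold axis v@6; visible region now rows[6,8) x cols[4,6) = 2x2
Op 5 fold_down: fold axis h@7; visible region now rows[7,8) x cols[4,6) = 1x2
Op 6 cut(0, 0): punch at orig (7,4); cuts so far [(7, 4)]; region rows[7,8) x cols[4,6) = 1x2
Unfold 1 (reflect across h@7): 2 holes -> [(6, 4), (7, 4)]
Unfold 2 (reflect across v@6): 4 holes -> [(6, 4), (6, 7), (7, 4), (7, 7)]
Unfold 3 (reflect across h@6): 8 holes -> [(4, 4), (4, 7), (5, 4), (5, 7), (6, 4), (6, 7), (7, 4), (7, 7)]
Unfold 4 (reflect across h@4): 16 holes -> [(0, 4), (0, 7), (1, 4), (1, 7), (2, 4), (2, 7), (3, 4), (3, 7), (4, 4), (4, 7), (5, 4), (5, 7), (6, 4), (6, 7), (7, 4), (7, 7)]
Unfold 5 (reflect across v@4): 32 holes -> [(0, 0), (0, 3), (0, 4), (0, 7), (1, 0), (1, 3), (1, 4), (1, 7), (2, 0), (2, 3), (2, 4), (2, 7), (3, 0), (3, 3), (3, 4), (3, 7), (4, 0), (4, 3), (4, 4), (4, 7), (5, 0), (5, 3), (5, 4), (5, 7), (6, 0), (6, 3), (6, 4), (6, 7), (7, 0), (7, 3), (7, 4), (7, 7)]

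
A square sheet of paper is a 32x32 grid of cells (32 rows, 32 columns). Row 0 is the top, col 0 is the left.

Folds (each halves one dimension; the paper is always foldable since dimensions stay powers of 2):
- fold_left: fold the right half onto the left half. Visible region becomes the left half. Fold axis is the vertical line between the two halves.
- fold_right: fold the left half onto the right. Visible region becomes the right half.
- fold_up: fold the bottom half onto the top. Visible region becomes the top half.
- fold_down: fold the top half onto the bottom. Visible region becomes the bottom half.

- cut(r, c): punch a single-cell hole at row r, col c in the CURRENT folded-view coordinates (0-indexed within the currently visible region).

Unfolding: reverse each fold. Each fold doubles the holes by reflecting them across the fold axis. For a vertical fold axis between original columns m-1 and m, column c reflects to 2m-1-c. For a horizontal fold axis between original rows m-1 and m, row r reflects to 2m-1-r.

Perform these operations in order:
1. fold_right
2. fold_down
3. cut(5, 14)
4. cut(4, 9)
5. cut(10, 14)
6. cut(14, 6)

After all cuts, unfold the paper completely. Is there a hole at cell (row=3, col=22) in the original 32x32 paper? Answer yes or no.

Op 1 fold_right: fold axis v@16; visible region now rows[0,32) x cols[16,32) = 32x16
Op 2 fold_down: fold axis h@16; visible region now rows[16,32) x cols[16,32) = 16x16
Op 3 cut(5, 14): punch at orig (21,30); cuts so far [(21, 30)]; region rows[16,32) x cols[16,32) = 16x16
Op 4 cut(4, 9): punch at orig (20,25); cuts so far [(20, 25), (21, 30)]; region rows[16,32) x cols[16,32) = 16x16
Op 5 cut(10, 14): punch at orig (26,30); cuts so far [(20, 25), (21, 30), (26, 30)]; region rows[16,32) x cols[16,32) = 16x16
Op 6 cut(14, 6): punch at orig (30,22); cuts so far [(20, 25), (21, 30), (26, 30), (30, 22)]; region rows[16,32) x cols[16,32) = 16x16
Unfold 1 (reflect across h@16): 8 holes -> [(1, 22), (5, 30), (10, 30), (11, 25), (20, 25), (21, 30), (26, 30), (30, 22)]
Unfold 2 (reflect across v@16): 16 holes -> [(1, 9), (1, 22), (5, 1), (5, 30), (10, 1), (10, 30), (11, 6), (11, 25), (20, 6), (20, 25), (21, 1), (21, 30), (26, 1), (26, 30), (30, 9), (30, 22)]
Holes: [(1, 9), (1, 22), (5, 1), (5, 30), (10, 1), (10, 30), (11, 6), (11, 25), (20, 6), (20, 25), (21, 1), (21, 30), (26, 1), (26, 30), (30, 9), (30, 22)]

Answer: no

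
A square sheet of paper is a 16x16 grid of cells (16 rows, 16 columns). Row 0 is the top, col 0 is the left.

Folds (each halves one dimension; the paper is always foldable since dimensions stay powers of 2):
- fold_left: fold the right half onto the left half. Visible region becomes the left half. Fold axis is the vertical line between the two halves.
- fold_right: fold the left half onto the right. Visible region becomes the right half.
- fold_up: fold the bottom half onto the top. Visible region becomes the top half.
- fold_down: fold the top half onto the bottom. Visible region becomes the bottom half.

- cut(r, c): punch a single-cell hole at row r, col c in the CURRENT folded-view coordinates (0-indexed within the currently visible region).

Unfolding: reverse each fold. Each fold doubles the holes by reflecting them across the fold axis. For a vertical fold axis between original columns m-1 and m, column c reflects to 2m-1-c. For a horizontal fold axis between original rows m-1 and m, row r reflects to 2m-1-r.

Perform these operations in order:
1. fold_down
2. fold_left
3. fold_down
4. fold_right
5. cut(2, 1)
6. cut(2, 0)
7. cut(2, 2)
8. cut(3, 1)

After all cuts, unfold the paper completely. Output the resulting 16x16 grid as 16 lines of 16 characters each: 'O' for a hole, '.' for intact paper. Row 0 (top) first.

Op 1 fold_down: fold axis h@8; visible region now rows[8,16) x cols[0,16) = 8x16
Op 2 fold_left: fold axis v@8; visible region now rows[8,16) x cols[0,8) = 8x8
Op 3 fold_down: fold axis h@12; visible region now rows[12,16) x cols[0,8) = 4x8
Op 4 fold_right: fold axis v@4; visible region now rows[12,16) x cols[4,8) = 4x4
Op 5 cut(2, 1): punch at orig (14,5); cuts so far [(14, 5)]; region rows[12,16) x cols[4,8) = 4x4
Op 6 cut(2, 0): punch at orig (14,4); cuts so far [(14, 4), (14, 5)]; region rows[12,16) x cols[4,8) = 4x4
Op 7 cut(2, 2): punch at orig (14,6); cuts so far [(14, 4), (14, 5), (14, 6)]; region rows[12,16) x cols[4,8) = 4x4
Op 8 cut(3, 1): punch at orig (15,5); cuts so far [(14, 4), (14, 5), (14, 6), (15, 5)]; region rows[12,16) x cols[4,8) = 4x4
Unfold 1 (reflect across v@4): 8 holes -> [(14, 1), (14, 2), (14, 3), (14, 4), (14, 5), (14, 6), (15, 2), (15, 5)]
Unfold 2 (reflect across h@12): 16 holes -> [(8, 2), (8, 5), (9, 1), (9, 2), (9, 3), (9, 4), (9, 5), (9, 6), (14, 1), (14, 2), (14, 3), (14, 4), (14, 5), (14, 6), (15, 2), (15, 5)]
Unfold 3 (reflect across v@8): 32 holes -> [(8, 2), (8, 5), (8, 10), (8, 13), (9, 1), (9, 2), (9, 3), (9, 4), (9, 5), (9, 6), (9, 9), (9, 10), (9, 11), (9, 12), (9, 13), (9, 14), (14, 1), (14, 2), (14, 3), (14, 4), (14, 5), (14, 6), (14, 9), (14, 10), (14, 11), (14, 12), (14, 13), (14, 14), (15, 2), (15, 5), (15, 10), (15, 13)]
Unfold 4 (reflect across h@8): 64 holes -> [(0, 2), (0, 5), (0, 10), (0, 13), (1, 1), (1, 2), (1, 3), (1, 4), (1, 5), (1, 6), (1, 9), (1, 10), (1, 11), (1, 12), (1, 13), (1, 14), (6, 1), (6, 2), (6, 3), (6, 4), (6, 5), (6, 6), (6, 9), (6, 10), (6, 11), (6, 12), (6, 13), (6, 14), (7, 2), (7, 5), (7, 10), (7, 13), (8, 2), (8, 5), (8, 10), (8, 13), (9, 1), (9, 2), (9, 3), (9, 4), (9, 5), (9, 6), (9, 9), (9, 10), (9, 11), (9, 12), (9, 13), (9, 14), (14, 1), (14, 2), (14, 3), (14, 4), (14, 5), (14, 6), (14, 9), (14, 10), (14, 11), (14, 12), (14, 13), (14, 14), (15, 2), (15, 5), (15, 10), (15, 13)]

Answer: ..O..O....O..O..
.OOOOOO..OOOOOO.
................
................
................
................
.OOOOOO..OOOOOO.
..O..O....O..O..
..O..O....O..O..
.OOOOOO..OOOOOO.
................
................
................
................
.OOOOOO..OOOOOO.
..O..O....O..O..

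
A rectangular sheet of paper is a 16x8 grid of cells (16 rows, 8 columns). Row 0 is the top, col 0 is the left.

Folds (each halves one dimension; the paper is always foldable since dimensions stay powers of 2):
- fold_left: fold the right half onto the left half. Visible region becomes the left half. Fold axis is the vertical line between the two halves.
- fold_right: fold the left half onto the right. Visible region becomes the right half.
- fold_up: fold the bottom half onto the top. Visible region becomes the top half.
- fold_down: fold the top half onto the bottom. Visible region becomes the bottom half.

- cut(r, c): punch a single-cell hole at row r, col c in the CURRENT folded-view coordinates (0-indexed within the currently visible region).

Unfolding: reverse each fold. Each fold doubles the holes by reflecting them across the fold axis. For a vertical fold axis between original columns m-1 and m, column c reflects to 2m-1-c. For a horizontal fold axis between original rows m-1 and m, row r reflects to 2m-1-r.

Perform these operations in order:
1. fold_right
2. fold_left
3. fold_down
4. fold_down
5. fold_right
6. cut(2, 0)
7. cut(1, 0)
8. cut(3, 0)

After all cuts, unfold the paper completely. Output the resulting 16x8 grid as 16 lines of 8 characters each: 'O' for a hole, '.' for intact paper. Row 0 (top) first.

Answer: OOOOOOOO
OOOOOOOO
OOOOOOOO
........
........
OOOOOOOO
OOOOOOOO
OOOOOOOO
OOOOOOOO
OOOOOOOO
OOOOOOOO
........
........
OOOOOOOO
OOOOOOOO
OOOOOOOO

Derivation:
Op 1 fold_right: fold axis v@4; visible region now rows[0,16) x cols[4,8) = 16x4
Op 2 fold_left: fold axis v@6; visible region now rows[0,16) x cols[4,6) = 16x2
Op 3 fold_down: fold axis h@8; visible region now rows[8,16) x cols[4,6) = 8x2
Op 4 fold_down: fold axis h@12; visible region now rows[12,16) x cols[4,6) = 4x2
Op 5 fold_right: fold axis v@5; visible region now rows[12,16) x cols[5,6) = 4x1
Op 6 cut(2, 0): punch at orig (14,5); cuts so far [(14, 5)]; region rows[12,16) x cols[5,6) = 4x1
Op 7 cut(1, 0): punch at orig (13,5); cuts so far [(13, 5), (14, 5)]; region rows[12,16) x cols[5,6) = 4x1
Op 8 cut(3, 0): punch at orig (15,5); cuts so far [(13, 5), (14, 5), (15, 5)]; region rows[12,16) x cols[5,6) = 4x1
Unfold 1 (reflect across v@5): 6 holes -> [(13, 4), (13, 5), (14, 4), (14, 5), (15, 4), (15, 5)]
Unfold 2 (reflect across h@12): 12 holes -> [(8, 4), (8, 5), (9, 4), (9, 5), (10, 4), (10, 5), (13, 4), (13, 5), (14, 4), (14, 5), (15, 4), (15, 5)]
Unfold 3 (reflect across h@8): 24 holes -> [(0, 4), (0, 5), (1, 4), (1, 5), (2, 4), (2, 5), (5, 4), (5, 5), (6, 4), (6, 5), (7, 4), (7, 5), (8, 4), (8, 5), (9, 4), (9, 5), (10, 4), (10, 5), (13, 4), (13, 5), (14, 4), (14, 5), (15, 4), (15, 5)]
Unfold 4 (reflect across v@6): 48 holes -> [(0, 4), (0, 5), (0, 6), (0, 7), (1, 4), (1, 5), (1, 6), (1, 7), (2, 4), (2, 5), (2, 6), (2, 7), (5, 4), (5, 5), (5, 6), (5, 7), (6, 4), (6, 5), (6, 6), (6, 7), (7, 4), (7, 5), (7, 6), (7, 7), (8, 4), (8, 5), (8, 6), (8, 7), (9, 4), (9, 5), (9, 6), (9, 7), (10, 4), (10, 5), (10, 6), (10, 7), (13, 4), (13, 5), (13, 6), (13, 7), (14, 4), (14, 5), (14, 6), (14, 7), (15, 4), (15, 5), (15, 6), (15, 7)]
Unfold 5 (reflect across v@4): 96 holes -> [(0, 0), (0, 1), (0, 2), (0, 3), (0, 4), (0, 5), (0, 6), (0, 7), (1, 0), (1, 1), (1, 2), (1, 3), (1, 4), (1, 5), (1, 6), (1, 7), (2, 0), (2, 1), (2, 2), (2, 3), (2, 4), (2, 5), (2, 6), (2, 7), (5, 0), (5, 1), (5, 2), (5, 3), (5, 4), (5, 5), (5, 6), (5, 7), (6, 0), (6, 1), (6, 2), (6, 3), (6, 4), (6, 5), (6, 6), (6, 7), (7, 0), (7, 1), (7, 2), (7, 3), (7, 4), (7, 5), (7, 6), (7, 7), (8, 0), (8, 1), (8, 2), (8, 3), (8, 4), (8, 5), (8, 6), (8, 7), (9, 0), (9, 1), (9, 2), (9, 3), (9, 4), (9, 5), (9, 6), (9, 7), (10, 0), (10, 1), (10, 2), (10, 3), (10, 4), (10, 5), (10, 6), (10, 7), (13, 0), (13, 1), (13, 2), (13, 3), (13, 4), (13, 5), (13, 6), (13, 7), (14, 0), (14, 1), (14, 2), (14, 3), (14, 4), (14, 5), (14, 6), (14, 7), (15, 0), (15, 1), (15, 2), (15, 3), (15, 4), (15, 5), (15, 6), (15, 7)]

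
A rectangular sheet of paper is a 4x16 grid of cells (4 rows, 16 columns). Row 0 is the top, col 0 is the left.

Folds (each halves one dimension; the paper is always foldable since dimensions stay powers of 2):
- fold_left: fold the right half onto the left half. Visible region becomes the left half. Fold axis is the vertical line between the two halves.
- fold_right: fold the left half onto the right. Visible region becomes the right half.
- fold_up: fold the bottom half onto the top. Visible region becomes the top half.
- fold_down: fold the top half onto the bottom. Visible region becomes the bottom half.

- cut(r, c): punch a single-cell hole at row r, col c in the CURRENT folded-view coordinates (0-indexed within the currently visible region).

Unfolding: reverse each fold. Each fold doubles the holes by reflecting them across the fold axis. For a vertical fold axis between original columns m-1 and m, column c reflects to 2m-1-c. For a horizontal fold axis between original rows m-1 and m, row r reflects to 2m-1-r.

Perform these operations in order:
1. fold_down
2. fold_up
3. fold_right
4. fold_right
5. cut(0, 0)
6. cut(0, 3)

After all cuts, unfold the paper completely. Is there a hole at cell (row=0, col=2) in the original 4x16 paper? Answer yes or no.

Answer: no

Derivation:
Op 1 fold_down: fold axis h@2; visible region now rows[2,4) x cols[0,16) = 2x16
Op 2 fold_up: fold axis h@3; visible region now rows[2,3) x cols[0,16) = 1x16
Op 3 fold_right: fold axis v@8; visible region now rows[2,3) x cols[8,16) = 1x8
Op 4 fold_right: fold axis v@12; visible region now rows[2,3) x cols[12,16) = 1x4
Op 5 cut(0, 0): punch at orig (2,12); cuts so far [(2, 12)]; region rows[2,3) x cols[12,16) = 1x4
Op 6 cut(0, 3): punch at orig (2,15); cuts so far [(2, 12), (2, 15)]; region rows[2,3) x cols[12,16) = 1x4
Unfold 1 (reflect across v@12): 4 holes -> [(2, 8), (2, 11), (2, 12), (2, 15)]
Unfold 2 (reflect across v@8): 8 holes -> [(2, 0), (2, 3), (2, 4), (2, 7), (2, 8), (2, 11), (2, 12), (2, 15)]
Unfold 3 (reflect across h@3): 16 holes -> [(2, 0), (2, 3), (2, 4), (2, 7), (2, 8), (2, 11), (2, 12), (2, 15), (3, 0), (3, 3), (3, 4), (3, 7), (3, 8), (3, 11), (3, 12), (3, 15)]
Unfold 4 (reflect across h@2): 32 holes -> [(0, 0), (0, 3), (0, 4), (0, 7), (0, 8), (0, 11), (0, 12), (0, 15), (1, 0), (1, 3), (1, 4), (1, 7), (1, 8), (1, 11), (1, 12), (1, 15), (2, 0), (2, 3), (2, 4), (2, 7), (2, 8), (2, 11), (2, 12), (2, 15), (3, 0), (3, 3), (3, 4), (3, 7), (3, 8), (3, 11), (3, 12), (3, 15)]
Holes: [(0, 0), (0, 3), (0, 4), (0, 7), (0, 8), (0, 11), (0, 12), (0, 15), (1, 0), (1, 3), (1, 4), (1, 7), (1, 8), (1, 11), (1, 12), (1, 15), (2, 0), (2, 3), (2, 4), (2, 7), (2, 8), (2, 11), (2, 12), (2, 15), (3, 0), (3, 3), (3, 4), (3, 7), (3, 8), (3, 11), (3, 12), (3, 15)]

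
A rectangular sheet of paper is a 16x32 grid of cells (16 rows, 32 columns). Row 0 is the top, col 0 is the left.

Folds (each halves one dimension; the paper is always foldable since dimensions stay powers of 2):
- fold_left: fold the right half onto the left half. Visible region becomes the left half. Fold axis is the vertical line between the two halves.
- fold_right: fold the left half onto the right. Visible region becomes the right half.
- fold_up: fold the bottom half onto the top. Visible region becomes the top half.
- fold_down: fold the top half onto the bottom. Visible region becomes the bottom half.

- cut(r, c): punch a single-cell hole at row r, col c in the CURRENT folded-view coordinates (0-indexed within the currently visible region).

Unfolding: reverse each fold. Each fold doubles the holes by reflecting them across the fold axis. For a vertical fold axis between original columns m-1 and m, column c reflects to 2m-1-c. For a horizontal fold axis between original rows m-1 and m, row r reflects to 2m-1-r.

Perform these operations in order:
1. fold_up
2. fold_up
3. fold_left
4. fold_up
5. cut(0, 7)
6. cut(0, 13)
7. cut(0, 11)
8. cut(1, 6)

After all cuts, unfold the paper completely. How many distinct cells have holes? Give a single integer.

Answer: 64

Derivation:
Op 1 fold_up: fold axis h@8; visible region now rows[0,8) x cols[0,32) = 8x32
Op 2 fold_up: fold axis h@4; visible region now rows[0,4) x cols[0,32) = 4x32
Op 3 fold_left: fold axis v@16; visible region now rows[0,4) x cols[0,16) = 4x16
Op 4 fold_up: fold axis h@2; visible region now rows[0,2) x cols[0,16) = 2x16
Op 5 cut(0, 7): punch at orig (0,7); cuts so far [(0, 7)]; region rows[0,2) x cols[0,16) = 2x16
Op 6 cut(0, 13): punch at orig (0,13); cuts so far [(0, 7), (0, 13)]; region rows[0,2) x cols[0,16) = 2x16
Op 7 cut(0, 11): punch at orig (0,11); cuts so far [(0, 7), (0, 11), (0, 13)]; region rows[0,2) x cols[0,16) = 2x16
Op 8 cut(1, 6): punch at orig (1,6); cuts so far [(0, 7), (0, 11), (0, 13), (1, 6)]; region rows[0,2) x cols[0,16) = 2x16
Unfold 1 (reflect across h@2): 8 holes -> [(0, 7), (0, 11), (0, 13), (1, 6), (2, 6), (3, 7), (3, 11), (3, 13)]
Unfold 2 (reflect across v@16): 16 holes -> [(0, 7), (0, 11), (0, 13), (0, 18), (0, 20), (0, 24), (1, 6), (1, 25), (2, 6), (2, 25), (3, 7), (3, 11), (3, 13), (3, 18), (3, 20), (3, 24)]
Unfold 3 (reflect across h@4): 32 holes -> [(0, 7), (0, 11), (0, 13), (0, 18), (0, 20), (0, 24), (1, 6), (1, 25), (2, 6), (2, 25), (3, 7), (3, 11), (3, 13), (3, 18), (3, 20), (3, 24), (4, 7), (4, 11), (4, 13), (4, 18), (4, 20), (4, 24), (5, 6), (5, 25), (6, 6), (6, 25), (7, 7), (7, 11), (7, 13), (7, 18), (7, 20), (7, 24)]
Unfold 4 (reflect across h@8): 64 holes -> [(0, 7), (0, 11), (0, 13), (0, 18), (0, 20), (0, 24), (1, 6), (1, 25), (2, 6), (2, 25), (3, 7), (3, 11), (3, 13), (3, 18), (3, 20), (3, 24), (4, 7), (4, 11), (4, 13), (4, 18), (4, 20), (4, 24), (5, 6), (5, 25), (6, 6), (6, 25), (7, 7), (7, 11), (7, 13), (7, 18), (7, 20), (7, 24), (8, 7), (8, 11), (8, 13), (8, 18), (8, 20), (8, 24), (9, 6), (9, 25), (10, 6), (10, 25), (11, 7), (11, 11), (11, 13), (11, 18), (11, 20), (11, 24), (12, 7), (12, 11), (12, 13), (12, 18), (12, 20), (12, 24), (13, 6), (13, 25), (14, 6), (14, 25), (15, 7), (15, 11), (15, 13), (15, 18), (15, 20), (15, 24)]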